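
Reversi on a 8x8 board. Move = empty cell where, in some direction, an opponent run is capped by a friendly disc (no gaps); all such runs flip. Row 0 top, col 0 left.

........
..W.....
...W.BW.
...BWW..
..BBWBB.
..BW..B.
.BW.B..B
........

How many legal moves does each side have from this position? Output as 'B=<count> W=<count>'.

-- B to move --
(0,1): flips 3 -> legal
(0,2): no bracket -> illegal
(0,3): no bracket -> illegal
(1,1): no bracket -> illegal
(1,3): flips 1 -> legal
(1,4): no bracket -> illegal
(1,5): no bracket -> illegal
(1,6): no bracket -> illegal
(1,7): no bracket -> illegal
(2,1): no bracket -> illegal
(2,2): no bracket -> illegal
(2,4): flips 1 -> legal
(2,7): flips 1 -> legal
(3,2): no bracket -> illegal
(3,6): flips 2 -> legal
(3,7): no bracket -> illegal
(5,1): no bracket -> illegal
(5,4): flips 1 -> legal
(5,5): flips 1 -> legal
(6,3): flips 2 -> legal
(7,1): no bracket -> illegal
(7,2): flips 1 -> legal
(7,3): no bracket -> illegal
B mobility = 9
-- W to move --
(1,4): no bracket -> illegal
(1,5): flips 1 -> legal
(1,6): flips 1 -> legal
(2,2): flips 1 -> legal
(2,4): flips 1 -> legal
(3,1): flips 1 -> legal
(3,2): flips 3 -> legal
(3,6): no bracket -> illegal
(3,7): no bracket -> illegal
(4,1): flips 2 -> legal
(4,7): flips 2 -> legal
(5,0): no bracket -> illegal
(5,1): flips 1 -> legal
(5,4): no bracket -> illegal
(5,5): flips 1 -> legal
(5,7): flips 1 -> legal
(6,0): flips 1 -> legal
(6,3): no bracket -> illegal
(6,5): no bracket -> illegal
(6,6): no bracket -> illegal
(7,0): flips 3 -> legal
(7,1): no bracket -> illegal
(7,2): no bracket -> illegal
(7,3): no bracket -> illegal
(7,4): no bracket -> illegal
(7,5): flips 1 -> legal
(7,6): no bracket -> illegal
(7,7): no bracket -> illegal
W mobility = 14

Answer: B=9 W=14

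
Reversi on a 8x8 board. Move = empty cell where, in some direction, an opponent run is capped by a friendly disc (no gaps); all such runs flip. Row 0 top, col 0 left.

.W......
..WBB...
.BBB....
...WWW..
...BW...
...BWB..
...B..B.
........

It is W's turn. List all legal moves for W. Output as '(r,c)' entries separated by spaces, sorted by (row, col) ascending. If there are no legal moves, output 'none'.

(0,2): no bracket -> illegal
(0,3): flips 2 -> legal
(0,4): no bracket -> illegal
(0,5): no bracket -> illegal
(1,0): no bracket -> illegal
(1,1): flips 1 -> legal
(1,5): flips 2 -> legal
(2,0): no bracket -> illegal
(2,4): no bracket -> illegal
(2,5): no bracket -> illegal
(3,0): flips 1 -> legal
(3,1): no bracket -> illegal
(3,2): flips 2 -> legal
(4,2): flips 1 -> legal
(4,5): no bracket -> illegal
(4,6): no bracket -> illegal
(5,2): flips 2 -> legal
(5,6): flips 1 -> legal
(5,7): no bracket -> illegal
(6,2): flips 1 -> legal
(6,4): no bracket -> illegal
(6,5): no bracket -> illegal
(6,7): no bracket -> illegal
(7,2): flips 1 -> legal
(7,3): flips 3 -> legal
(7,4): no bracket -> illegal
(7,5): no bracket -> illegal
(7,6): no bracket -> illegal
(7,7): flips 2 -> legal

Answer: (0,3) (1,1) (1,5) (3,0) (3,2) (4,2) (5,2) (5,6) (6,2) (7,2) (7,3) (7,7)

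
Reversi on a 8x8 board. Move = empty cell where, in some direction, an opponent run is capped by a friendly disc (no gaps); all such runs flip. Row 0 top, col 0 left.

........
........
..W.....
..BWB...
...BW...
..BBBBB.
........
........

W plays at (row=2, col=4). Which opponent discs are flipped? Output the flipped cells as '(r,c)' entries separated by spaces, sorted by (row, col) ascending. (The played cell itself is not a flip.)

Dir NW: first cell '.' (not opp) -> no flip
Dir N: first cell '.' (not opp) -> no flip
Dir NE: first cell '.' (not opp) -> no flip
Dir W: first cell '.' (not opp) -> no flip
Dir E: first cell '.' (not opp) -> no flip
Dir SW: first cell 'W' (not opp) -> no flip
Dir S: opp run (3,4) capped by W -> flip
Dir SE: first cell '.' (not opp) -> no flip

Answer: (3,4)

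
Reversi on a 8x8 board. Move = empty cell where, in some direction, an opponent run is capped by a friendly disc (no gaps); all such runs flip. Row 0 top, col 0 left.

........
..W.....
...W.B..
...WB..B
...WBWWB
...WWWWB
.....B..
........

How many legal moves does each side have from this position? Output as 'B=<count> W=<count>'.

Answer: B=10 W=6

Derivation:
-- B to move --
(0,1): flips 2 -> legal
(0,2): no bracket -> illegal
(0,3): no bracket -> illegal
(1,1): no bracket -> illegal
(1,3): no bracket -> illegal
(1,4): no bracket -> illegal
(2,1): no bracket -> illegal
(2,2): flips 1 -> legal
(2,4): no bracket -> illegal
(3,2): flips 3 -> legal
(3,5): flips 3 -> legal
(3,6): no bracket -> illegal
(4,2): flips 1 -> legal
(5,2): flips 5 -> legal
(6,2): flips 1 -> legal
(6,3): no bracket -> illegal
(6,4): flips 3 -> legal
(6,6): flips 1 -> legal
(6,7): flips 2 -> legal
B mobility = 10
-- W to move --
(1,4): no bracket -> illegal
(1,5): no bracket -> illegal
(1,6): flips 2 -> legal
(2,4): flips 2 -> legal
(2,6): no bracket -> illegal
(2,7): no bracket -> illegal
(3,5): flips 2 -> legal
(3,6): no bracket -> illegal
(6,4): no bracket -> illegal
(6,6): no bracket -> illegal
(6,7): no bracket -> illegal
(7,4): flips 1 -> legal
(7,5): flips 1 -> legal
(7,6): flips 1 -> legal
W mobility = 6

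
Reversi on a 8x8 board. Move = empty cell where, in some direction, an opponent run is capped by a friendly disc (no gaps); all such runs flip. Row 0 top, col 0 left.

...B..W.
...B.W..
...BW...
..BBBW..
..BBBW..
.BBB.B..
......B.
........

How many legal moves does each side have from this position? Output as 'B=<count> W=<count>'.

-- B to move --
(0,4): no bracket -> illegal
(0,5): no bracket -> illegal
(0,7): no bracket -> illegal
(1,4): flips 1 -> legal
(1,6): no bracket -> illegal
(1,7): no bracket -> illegal
(2,5): flips 3 -> legal
(2,6): flips 1 -> legal
(3,6): flips 1 -> legal
(4,6): flips 3 -> legal
(5,4): no bracket -> illegal
(5,6): flips 1 -> legal
B mobility = 6
-- W to move --
(0,2): flips 1 -> legal
(0,4): no bracket -> illegal
(1,2): flips 2 -> legal
(1,4): no bracket -> illegal
(2,1): no bracket -> illegal
(2,2): flips 1 -> legal
(2,5): no bracket -> illegal
(3,1): flips 3 -> legal
(4,0): no bracket -> illegal
(4,1): flips 3 -> legal
(4,6): no bracket -> illegal
(5,0): no bracket -> illegal
(5,4): flips 2 -> legal
(5,6): no bracket -> illegal
(5,7): no bracket -> illegal
(6,0): flips 3 -> legal
(6,1): no bracket -> illegal
(6,2): flips 2 -> legal
(6,3): no bracket -> illegal
(6,4): no bracket -> illegal
(6,5): flips 1 -> legal
(6,7): no bracket -> illegal
(7,5): no bracket -> illegal
(7,6): no bracket -> illegal
(7,7): no bracket -> illegal
W mobility = 9

Answer: B=6 W=9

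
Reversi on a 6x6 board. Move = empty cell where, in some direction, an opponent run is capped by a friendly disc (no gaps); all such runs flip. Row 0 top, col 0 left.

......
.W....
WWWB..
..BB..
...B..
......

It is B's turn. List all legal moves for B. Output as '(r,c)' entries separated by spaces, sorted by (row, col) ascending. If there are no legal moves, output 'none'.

(0,0): flips 2 -> legal
(0,1): no bracket -> illegal
(0,2): no bracket -> illegal
(1,0): flips 1 -> legal
(1,2): flips 1 -> legal
(1,3): no bracket -> illegal
(3,0): no bracket -> illegal
(3,1): no bracket -> illegal

Answer: (0,0) (1,0) (1,2)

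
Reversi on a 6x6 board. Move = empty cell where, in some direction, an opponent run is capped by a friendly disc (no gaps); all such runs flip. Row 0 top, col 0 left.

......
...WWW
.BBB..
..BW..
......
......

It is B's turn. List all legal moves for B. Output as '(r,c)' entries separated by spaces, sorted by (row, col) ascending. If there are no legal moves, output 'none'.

(0,2): no bracket -> illegal
(0,3): flips 1 -> legal
(0,4): flips 1 -> legal
(0,5): flips 1 -> legal
(1,2): no bracket -> illegal
(2,4): no bracket -> illegal
(2,5): no bracket -> illegal
(3,4): flips 1 -> legal
(4,2): no bracket -> illegal
(4,3): flips 1 -> legal
(4,4): flips 1 -> legal

Answer: (0,3) (0,4) (0,5) (3,4) (4,3) (4,4)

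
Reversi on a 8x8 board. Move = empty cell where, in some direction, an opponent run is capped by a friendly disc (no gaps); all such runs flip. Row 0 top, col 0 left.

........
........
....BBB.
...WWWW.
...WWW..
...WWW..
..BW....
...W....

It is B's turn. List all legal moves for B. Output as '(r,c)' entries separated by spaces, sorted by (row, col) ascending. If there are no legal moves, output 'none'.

Answer: (4,2) (4,6) (4,7) (5,2) (6,4) (6,5)

Derivation:
(2,2): no bracket -> illegal
(2,3): no bracket -> illegal
(2,7): no bracket -> illegal
(3,2): no bracket -> illegal
(3,7): no bracket -> illegal
(4,2): flips 1 -> legal
(4,6): flips 2 -> legal
(4,7): flips 1 -> legal
(5,2): flips 2 -> legal
(5,6): no bracket -> illegal
(6,4): flips 4 -> legal
(6,5): flips 3 -> legal
(6,6): no bracket -> illegal
(7,2): no bracket -> illegal
(7,4): no bracket -> illegal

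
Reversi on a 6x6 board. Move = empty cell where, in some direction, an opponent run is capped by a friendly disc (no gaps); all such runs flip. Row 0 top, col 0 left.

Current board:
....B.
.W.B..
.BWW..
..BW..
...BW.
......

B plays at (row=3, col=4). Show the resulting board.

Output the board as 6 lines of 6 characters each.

Place B at (3,4); scan 8 dirs for brackets.
Dir NW: opp run (2,3), next='.' -> no flip
Dir N: first cell '.' (not opp) -> no flip
Dir NE: first cell '.' (not opp) -> no flip
Dir W: opp run (3,3) capped by B -> flip
Dir E: first cell '.' (not opp) -> no flip
Dir SW: first cell 'B' (not opp) -> no flip
Dir S: opp run (4,4), next='.' -> no flip
Dir SE: first cell '.' (not opp) -> no flip
All flips: (3,3)

Answer: ....B.
.W.B..
.BWW..
..BBB.
...BW.
......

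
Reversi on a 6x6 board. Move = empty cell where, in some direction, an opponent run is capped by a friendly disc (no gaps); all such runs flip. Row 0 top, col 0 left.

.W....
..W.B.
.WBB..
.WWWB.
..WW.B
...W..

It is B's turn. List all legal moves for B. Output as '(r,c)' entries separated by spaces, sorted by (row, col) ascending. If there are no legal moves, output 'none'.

Answer: (0,2) (2,0) (3,0) (4,0) (4,1) (4,4) (5,2)

Derivation:
(0,0): no bracket -> illegal
(0,2): flips 1 -> legal
(0,3): no bracket -> illegal
(1,0): no bracket -> illegal
(1,1): no bracket -> illegal
(1,3): no bracket -> illegal
(2,0): flips 1 -> legal
(2,4): no bracket -> illegal
(3,0): flips 3 -> legal
(4,0): flips 1 -> legal
(4,1): flips 1 -> legal
(4,4): flips 1 -> legal
(5,1): no bracket -> illegal
(5,2): flips 3 -> legal
(5,4): no bracket -> illegal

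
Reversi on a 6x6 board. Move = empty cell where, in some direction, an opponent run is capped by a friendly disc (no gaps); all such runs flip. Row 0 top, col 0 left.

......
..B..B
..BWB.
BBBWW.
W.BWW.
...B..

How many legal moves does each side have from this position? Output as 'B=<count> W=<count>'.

Answer: B=7 W=9

Derivation:
-- B to move --
(1,3): flips 3 -> legal
(1,4): flips 1 -> legal
(2,5): no bracket -> illegal
(3,5): flips 3 -> legal
(4,1): no bracket -> illegal
(4,5): flips 4 -> legal
(5,0): flips 1 -> legal
(5,1): no bracket -> illegal
(5,2): no bracket -> illegal
(5,4): flips 3 -> legal
(5,5): flips 2 -> legal
B mobility = 7
-- W to move --
(0,1): flips 1 -> legal
(0,2): no bracket -> illegal
(0,3): no bracket -> illegal
(0,4): no bracket -> illegal
(0,5): no bracket -> illegal
(1,1): flips 1 -> legal
(1,3): flips 2 -> legal
(1,4): flips 1 -> legal
(2,0): flips 1 -> legal
(2,1): flips 2 -> legal
(2,5): flips 1 -> legal
(3,5): no bracket -> illegal
(4,1): flips 2 -> legal
(5,1): flips 1 -> legal
(5,2): no bracket -> illegal
(5,4): no bracket -> illegal
W mobility = 9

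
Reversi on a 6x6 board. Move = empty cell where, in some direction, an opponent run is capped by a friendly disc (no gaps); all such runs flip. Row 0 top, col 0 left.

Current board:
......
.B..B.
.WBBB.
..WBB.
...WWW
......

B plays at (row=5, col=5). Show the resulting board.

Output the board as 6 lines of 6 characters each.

Place B at (5,5); scan 8 dirs for brackets.
Dir NW: opp run (4,4) capped by B -> flip
Dir N: opp run (4,5), next='.' -> no flip
Dir NE: edge -> no flip
Dir W: first cell '.' (not opp) -> no flip
Dir E: edge -> no flip
Dir SW: edge -> no flip
Dir S: edge -> no flip
Dir SE: edge -> no flip
All flips: (4,4)

Answer: ......
.B..B.
.WBBB.
..WBB.
...WBW
.....B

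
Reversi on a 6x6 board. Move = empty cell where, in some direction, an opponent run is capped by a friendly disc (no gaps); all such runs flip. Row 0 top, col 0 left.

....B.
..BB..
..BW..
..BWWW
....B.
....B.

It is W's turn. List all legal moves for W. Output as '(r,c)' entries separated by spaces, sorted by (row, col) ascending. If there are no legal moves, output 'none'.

Answer: (0,1) (0,3) (1,1) (2,1) (3,1) (4,1) (5,3) (5,5)

Derivation:
(0,1): flips 1 -> legal
(0,2): no bracket -> illegal
(0,3): flips 1 -> legal
(0,5): no bracket -> illegal
(1,1): flips 1 -> legal
(1,4): no bracket -> illegal
(1,5): no bracket -> illegal
(2,1): flips 1 -> legal
(2,4): no bracket -> illegal
(3,1): flips 1 -> legal
(4,1): flips 1 -> legal
(4,2): no bracket -> illegal
(4,3): no bracket -> illegal
(4,5): no bracket -> illegal
(5,3): flips 1 -> legal
(5,5): flips 1 -> legal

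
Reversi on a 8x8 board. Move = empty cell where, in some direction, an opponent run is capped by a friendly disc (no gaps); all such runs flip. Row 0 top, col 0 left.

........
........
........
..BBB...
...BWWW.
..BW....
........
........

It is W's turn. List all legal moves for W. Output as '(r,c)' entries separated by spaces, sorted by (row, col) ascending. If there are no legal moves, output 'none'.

Answer: (2,2) (2,3) (2,4) (4,2) (5,1)

Derivation:
(2,1): no bracket -> illegal
(2,2): flips 1 -> legal
(2,3): flips 3 -> legal
(2,4): flips 1 -> legal
(2,5): no bracket -> illegal
(3,1): no bracket -> illegal
(3,5): no bracket -> illegal
(4,1): no bracket -> illegal
(4,2): flips 1 -> legal
(5,1): flips 1 -> legal
(5,4): no bracket -> illegal
(6,1): no bracket -> illegal
(6,2): no bracket -> illegal
(6,3): no bracket -> illegal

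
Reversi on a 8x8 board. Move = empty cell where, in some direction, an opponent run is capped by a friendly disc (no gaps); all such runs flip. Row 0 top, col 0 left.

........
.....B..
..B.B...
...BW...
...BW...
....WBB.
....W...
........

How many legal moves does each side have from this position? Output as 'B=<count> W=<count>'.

Answer: B=7 W=8

Derivation:
-- B to move --
(2,3): no bracket -> illegal
(2,5): flips 1 -> legal
(3,5): flips 1 -> legal
(4,5): flips 1 -> legal
(5,3): flips 1 -> legal
(6,3): no bracket -> illegal
(6,5): flips 1 -> legal
(7,3): flips 1 -> legal
(7,4): flips 4 -> legal
(7,5): no bracket -> illegal
B mobility = 7
-- W to move --
(0,4): no bracket -> illegal
(0,5): no bracket -> illegal
(0,6): no bracket -> illegal
(1,1): flips 2 -> legal
(1,2): no bracket -> illegal
(1,3): no bracket -> illegal
(1,4): flips 1 -> legal
(1,6): no bracket -> illegal
(2,1): no bracket -> illegal
(2,3): no bracket -> illegal
(2,5): no bracket -> illegal
(2,6): no bracket -> illegal
(3,1): no bracket -> illegal
(3,2): flips 2 -> legal
(3,5): no bracket -> illegal
(4,2): flips 1 -> legal
(4,5): no bracket -> illegal
(4,6): flips 1 -> legal
(4,7): no bracket -> illegal
(5,2): flips 1 -> legal
(5,3): no bracket -> illegal
(5,7): flips 2 -> legal
(6,5): no bracket -> illegal
(6,6): flips 1 -> legal
(6,7): no bracket -> illegal
W mobility = 8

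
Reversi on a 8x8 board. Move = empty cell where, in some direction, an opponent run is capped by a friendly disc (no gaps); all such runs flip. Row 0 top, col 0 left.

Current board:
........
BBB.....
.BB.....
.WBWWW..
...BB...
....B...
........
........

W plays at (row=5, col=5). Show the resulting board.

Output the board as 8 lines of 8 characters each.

Answer: ........
BBB.....
.BB.....
.WBWWW..
...BW...
....BW..
........
........

Derivation:
Place W at (5,5); scan 8 dirs for brackets.
Dir NW: opp run (4,4) capped by W -> flip
Dir N: first cell '.' (not opp) -> no flip
Dir NE: first cell '.' (not opp) -> no flip
Dir W: opp run (5,4), next='.' -> no flip
Dir E: first cell '.' (not opp) -> no flip
Dir SW: first cell '.' (not opp) -> no flip
Dir S: first cell '.' (not opp) -> no flip
Dir SE: first cell '.' (not opp) -> no flip
All flips: (4,4)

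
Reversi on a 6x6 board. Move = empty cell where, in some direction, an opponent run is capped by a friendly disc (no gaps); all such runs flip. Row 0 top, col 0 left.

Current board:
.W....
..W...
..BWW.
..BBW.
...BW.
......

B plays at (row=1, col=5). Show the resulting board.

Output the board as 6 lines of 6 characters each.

Answer: .W....
..W..B
..BWB.
..BBW.
...BW.
......

Derivation:
Place B at (1,5); scan 8 dirs for brackets.
Dir NW: first cell '.' (not opp) -> no flip
Dir N: first cell '.' (not opp) -> no flip
Dir NE: edge -> no flip
Dir W: first cell '.' (not opp) -> no flip
Dir E: edge -> no flip
Dir SW: opp run (2,4) capped by B -> flip
Dir S: first cell '.' (not opp) -> no flip
Dir SE: edge -> no flip
All flips: (2,4)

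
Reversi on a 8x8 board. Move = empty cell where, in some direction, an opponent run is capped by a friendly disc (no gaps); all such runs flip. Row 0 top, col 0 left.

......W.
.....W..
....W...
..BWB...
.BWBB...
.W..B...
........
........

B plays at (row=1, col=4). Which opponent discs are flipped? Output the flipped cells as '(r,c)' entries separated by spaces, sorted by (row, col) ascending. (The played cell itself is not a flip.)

Dir NW: first cell '.' (not opp) -> no flip
Dir N: first cell '.' (not opp) -> no flip
Dir NE: first cell '.' (not opp) -> no flip
Dir W: first cell '.' (not opp) -> no flip
Dir E: opp run (1,5), next='.' -> no flip
Dir SW: first cell '.' (not opp) -> no flip
Dir S: opp run (2,4) capped by B -> flip
Dir SE: first cell '.' (not opp) -> no flip

Answer: (2,4)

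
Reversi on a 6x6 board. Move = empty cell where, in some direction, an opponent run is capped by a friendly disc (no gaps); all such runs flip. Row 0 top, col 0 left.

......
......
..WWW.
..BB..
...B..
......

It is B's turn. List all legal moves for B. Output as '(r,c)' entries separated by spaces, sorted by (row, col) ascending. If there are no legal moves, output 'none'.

Answer: (1,1) (1,2) (1,3) (1,4) (1,5)

Derivation:
(1,1): flips 1 -> legal
(1,2): flips 1 -> legal
(1,3): flips 1 -> legal
(1,4): flips 1 -> legal
(1,5): flips 1 -> legal
(2,1): no bracket -> illegal
(2,5): no bracket -> illegal
(3,1): no bracket -> illegal
(3,4): no bracket -> illegal
(3,5): no bracket -> illegal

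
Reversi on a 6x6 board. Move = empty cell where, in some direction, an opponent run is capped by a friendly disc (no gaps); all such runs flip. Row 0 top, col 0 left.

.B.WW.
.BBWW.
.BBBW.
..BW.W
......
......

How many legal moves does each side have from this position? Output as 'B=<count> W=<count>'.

-- B to move --
(0,2): no bracket -> illegal
(0,5): flips 1 -> legal
(1,5): flips 2 -> legal
(2,5): flips 1 -> legal
(3,4): flips 1 -> legal
(4,2): no bracket -> illegal
(4,3): flips 1 -> legal
(4,4): flips 1 -> legal
(4,5): no bracket -> illegal
B mobility = 6
-- W to move --
(0,0): flips 2 -> legal
(0,2): no bracket -> illegal
(1,0): flips 2 -> legal
(2,0): flips 3 -> legal
(3,0): flips 2 -> legal
(3,1): flips 2 -> legal
(3,4): no bracket -> illegal
(4,1): flips 2 -> legal
(4,2): no bracket -> illegal
(4,3): no bracket -> illegal
W mobility = 6

Answer: B=6 W=6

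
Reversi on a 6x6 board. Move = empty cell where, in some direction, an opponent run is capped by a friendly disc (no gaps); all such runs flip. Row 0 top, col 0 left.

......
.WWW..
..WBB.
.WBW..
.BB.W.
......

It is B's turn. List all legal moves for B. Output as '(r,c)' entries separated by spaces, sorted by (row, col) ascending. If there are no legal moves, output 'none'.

(0,0): no bracket -> illegal
(0,1): flips 1 -> legal
(0,2): flips 3 -> legal
(0,3): flips 1 -> legal
(0,4): no bracket -> illegal
(1,0): no bracket -> illegal
(1,4): no bracket -> illegal
(2,0): flips 1 -> legal
(2,1): flips 2 -> legal
(3,0): flips 1 -> legal
(3,4): flips 1 -> legal
(3,5): no bracket -> illegal
(4,0): no bracket -> illegal
(4,3): flips 1 -> legal
(4,5): no bracket -> illegal
(5,3): no bracket -> illegal
(5,4): no bracket -> illegal
(5,5): no bracket -> illegal

Answer: (0,1) (0,2) (0,3) (2,0) (2,1) (3,0) (3,4) (4,3)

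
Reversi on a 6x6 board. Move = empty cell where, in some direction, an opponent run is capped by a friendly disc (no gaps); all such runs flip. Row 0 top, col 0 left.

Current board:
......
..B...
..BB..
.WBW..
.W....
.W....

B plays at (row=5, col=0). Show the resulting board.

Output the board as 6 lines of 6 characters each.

Answer: ......
..B...
..BB..
.WBW..
.B....
BW....

Derivation:
Place B at (5,0); scan 8 dirs for brackets.
Dir NW: edge -> no flip
Dir N: first cell '.' (not opp) -> no flip
Dir NE: opp run (4,1) capped by B -> flip
Dir W: edge -> no flip
Dir E: opp run (5,1), next='.' -> no flip
Dir SW: edge -> no flip
Dir S: edge -> no flip
Dir SE: edge -> no flip
All flips: (4,1)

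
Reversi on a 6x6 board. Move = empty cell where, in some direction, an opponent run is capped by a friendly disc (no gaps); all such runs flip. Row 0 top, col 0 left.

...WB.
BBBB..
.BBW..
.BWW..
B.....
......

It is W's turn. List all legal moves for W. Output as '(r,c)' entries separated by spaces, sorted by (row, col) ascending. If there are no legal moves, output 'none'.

Answer: (0,0) (0,1) (0,2) (0,5) (2,0) (3,0)

Derivation:
(0,0): flips 2 -> legal
(0,1): flips 1 -> legal
(0,2): flips 2 -> legal
(0,5): flips 1 -> legal
(1,4): no bracket -> illegal
(1,5): no bracket -> illegal
(2,0): flips 2 -> legal
(2,4): no bracket -> illegal
(3,0): flips 3 -> legal
(4,1): no bracket -> illegal
(4,2): no bracket -> illegal
(5,0): no bracket -> illegal
(5,1): no bracket -> illegal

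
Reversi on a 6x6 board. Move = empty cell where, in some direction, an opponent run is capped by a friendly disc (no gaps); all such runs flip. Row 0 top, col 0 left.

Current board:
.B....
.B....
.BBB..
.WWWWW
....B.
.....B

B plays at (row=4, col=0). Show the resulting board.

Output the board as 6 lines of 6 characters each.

Answer: .B....
.B....
.BBB..
.BWWWW
B...B.
.....B

Derivation:
Place B at (4,0); scan 8 dirs for brackets.
Dir NW: edge -> no flip
Dir N: first cell '.' (not opp) -> no flip
Dir NE: opp run (3,1) capped by B -> flip
Dir W: edge -> no flip
Dir E: first cell '.' (not opp) -> no flip
Dir SW: edge -> no flip
Dir S: first cell '.' (not opp) -> no flip
Dir SE: first cell '.' (not opp) -> no flip
All flips: (3,1)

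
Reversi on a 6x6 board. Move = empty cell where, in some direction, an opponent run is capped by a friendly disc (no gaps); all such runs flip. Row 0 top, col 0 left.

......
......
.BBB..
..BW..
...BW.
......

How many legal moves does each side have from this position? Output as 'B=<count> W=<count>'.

-- B to move --
(2,4): no bracket -> illegal
(3,4): flips 1 -> legal
(3,5): no bracket -> illegal
(4,2): no bracket -> illegal
(4,5): flips 1 -> legal
(5,3): no bracket -> illegal
(5,4): no bracket -> illegal
(5,5): flips 2 -> legal
B mobility = 3
-- W to move --
(1,0): no bracket -> illegal
(1,1): flips 1 -> legal
(1,2): no bracket -> illegal
(1,3): flips 1 -> legal
(1,4): no bracket -> illegal
(2,0): no bracket -> illegal
(2,4): no bracket -> illegal
(3,0): no bracket -> illegal
(3,1): flips 1 -> legal
(3,4): no bracket -> illegal
(4,1): no bracket -> illegal
(4,2): flips 1 -> legal
(5,2): no bracket -> illegal
(5,3): flips 1 -> legal
(5,4): no bracket -> illegal
W mobility = 5

Answer: B=3 W=5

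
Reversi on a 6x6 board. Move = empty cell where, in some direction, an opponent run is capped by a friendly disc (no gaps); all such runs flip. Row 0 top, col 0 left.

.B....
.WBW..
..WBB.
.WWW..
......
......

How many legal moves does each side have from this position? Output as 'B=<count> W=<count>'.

-- B to move --
(0,0): no bracket -> illegal
(0,2): flips 1 -> legal
(0,3): flips 1 -> legal
(0,4): no bracket -> illegal
(1,0): flips 1 -> legal
(1,4): flips 1 -> legal
(2,0): no bracket -> illegal
(2,1): flips 2 -> legal
(3,0): no bracket -> illegal
(3,4): no bracket -> illegal
(4,0): no bracket -> illegal
(4,1): flips 1 -> legal
(4,2): flips 3 -> legal
(4,3): flips 1 -> legal
(4,4): no bracket -> illegal
B mobility = 8
-- W to move --
(0,0): no bracket -> illegal
(0,2): flips 1 -> legal
(0,3): no bracket -> illegal
(1,0): no bracket -> illegal
(1,4): flips 1 -> legal
(1,5): flips 1 -> legal
(2,1): no bracket -> illegal
(2,5): flips 2 -> legal
(3,4): no bracket -> illegal
(3,5): flips 1 -> legal
W mobility = 5

Answer: B=8 W=5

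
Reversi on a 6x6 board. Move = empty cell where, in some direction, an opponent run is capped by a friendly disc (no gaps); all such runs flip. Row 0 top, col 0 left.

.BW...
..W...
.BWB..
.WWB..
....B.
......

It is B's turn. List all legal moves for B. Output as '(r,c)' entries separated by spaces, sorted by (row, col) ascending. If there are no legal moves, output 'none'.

(0,3): flips 2 -> legal
(1,1): flips 1 -> legal
(1,3): no bracket -> illegal
(2,0): no bracket -> illegal
(3,0): flips 2 -> legal
(4,0): no bracket -> illegal
(4,1): flips 2 -> legal
(4,2): no bracket -> illegal
(4,3): flips 1 -> legal

Answer: (0,3) (1,1) (3,0) (4,1) (4,3)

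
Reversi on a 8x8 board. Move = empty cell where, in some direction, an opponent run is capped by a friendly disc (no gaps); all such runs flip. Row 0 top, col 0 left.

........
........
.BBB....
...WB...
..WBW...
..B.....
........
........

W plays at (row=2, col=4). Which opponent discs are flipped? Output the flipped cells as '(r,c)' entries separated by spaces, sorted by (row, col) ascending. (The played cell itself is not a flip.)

Answer: (3,4)

Derivation:
Dir NW: first cell '.' (not opp) -> no flip
Dir N: first cell '.' (not opp) -> no flip
Dir NE: first cell '.' (not opp) -> no flip
Dir W: opp run (2,3) (2,2) (2,1), next='.' -> no flip
Dir E: first cell '.' (not opp) -> no flip
Dir SW: first cell 'W' (not opp) -> no flip
Dir S: opp run (3,4) capped by W -> flip
Dir SE: first cell '.' (not opp) -> no flip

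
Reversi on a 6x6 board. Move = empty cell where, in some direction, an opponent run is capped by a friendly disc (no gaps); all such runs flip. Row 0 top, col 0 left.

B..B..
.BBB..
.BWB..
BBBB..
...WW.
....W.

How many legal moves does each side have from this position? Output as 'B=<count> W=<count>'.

-- B to move --
(3,4): no bracket -> illegal
(3,5): no bracket -> illegal
(4,2): no bracket -> illegal
(4,5): no bracket -> illegal
(5,2): no bracket -> illegal
(5,3): flips 1 -> legal
(5,5): flips 1 -> legal
B mobility = 2
-- W to move --
(0,1): no bracket -> illegal
(0,2): flips 1 -> legal
(0,4): flips 1 -> legal
(1,0): flips 2 -> legal
(1,4): no bracket -> illegal
(2,0): flips 1 -> legal
(2,4): flips 1 -> legal
(3,4): no bracket -> illegal
(4,0): flips 1 -> legal
(4,1): no bracket -> illegal
(4,2): flips 1 -> legal
W mobility = 7

Answer: B=2 W=7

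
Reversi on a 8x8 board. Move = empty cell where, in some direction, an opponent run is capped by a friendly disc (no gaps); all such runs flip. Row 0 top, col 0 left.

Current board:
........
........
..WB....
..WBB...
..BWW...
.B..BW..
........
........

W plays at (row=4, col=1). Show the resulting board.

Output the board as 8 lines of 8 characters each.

Place W at (4,1); scan 8 dirs for brackets.
Dir NW: first cell '.' (not opp) -> no flip
Dir N: first cell '.' (not opp) -> no flip
Dir NE: first cell 'W' (not opp) -> no flip
Dir W: first cell '.' (not opp) -> no flip
Dir E: opp run (4,2) capped by W -> flip
Dir SW: first cell '.' (not opp) -> no flip
Dir S: opp run (5,1), next='.' -> no flip
Dir SE: first cell '.' (not opp) -> no flip
All flips: (4,2)

Answer: ........
........
..WB....
..WBB...
.WWWW...
.B..BW..
........
........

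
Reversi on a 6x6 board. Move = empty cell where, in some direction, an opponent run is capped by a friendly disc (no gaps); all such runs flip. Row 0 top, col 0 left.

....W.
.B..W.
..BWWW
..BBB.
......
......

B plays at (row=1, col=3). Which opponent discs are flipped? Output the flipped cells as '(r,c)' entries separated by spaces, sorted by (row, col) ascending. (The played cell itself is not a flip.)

Dir NW: first cell '.' (not opp) -> no flip
Dir N: first cell '.' (not opp) -> no flip
Dir NE: opp run (0,4), next=edge -> no flip
Dir W: first cell '.' (not opp) -> no flip
Dir E: opp run (1,4), next='.' -> no flip
Dir SW: first cell 'B' (not opp) -> no flip
Dir S: opp run (2,3) capped by B -> flip
Dir SE: opp run (2,4), next='.' -> no flip

Answer: (2,3)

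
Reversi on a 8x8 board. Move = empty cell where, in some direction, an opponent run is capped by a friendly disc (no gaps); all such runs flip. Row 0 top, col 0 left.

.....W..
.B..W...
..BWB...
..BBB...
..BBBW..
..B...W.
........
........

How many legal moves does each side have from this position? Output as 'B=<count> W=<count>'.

Answer: B=5 W=5

Derivation:
-- B to move --
(0,3): no bracket -> illegal
(0,4): flips 1 -> legal
(0,6): no bracket -> illegal
(1,2): flips 1 -> legal
(1,3): flips 1 -> legal
(1,5): no bracket -> illegal
(1,6): no bracket -> illegal
(2,5): no bracket -> illegal
(3,5): no bracket -> illegal
(3,6): no bracket -> illegal
(4,6): flips 1 -> legal
(4,7): no bracket -> illegal
(5,4): no bracket -> illegal
(5,5): no bracket -> illegal
(5,7): no bracket -> illegal
(6,5): no bracket -> illegal
(6,6): no bracket -> illegal
(6,7): flips 2 -> legal
B mobility = 5
-- W to move --
(0,0): no bracket -> illegal
(0,1): no bracket -> illegal
(0,2): no bracket -> illegal
(1,0): no bracket -> illegal
(1,2): no bracket -> illegal
(1,3): no bracket -> illegal
(1,5): no bracket -> illegal
(2,0): no bracket -> illegal
(2,1): flips 1 -> legal
(2,5): flips 1 -> legal
(3,1): no bracket -> illegal
(3,5): no bracket -> illegal
(4,1): flips 4 -> legal
(5,1): no bracket -> illegal
(5,3): flips 2 -> legal
(5,4): flips 3 -> legal
(5,5): no bracket -> illegal
(6,1): no bracket -> illegal
(6,2): no bracket -> illegal
(6,3): no bracket -> illegal
W mobility = 5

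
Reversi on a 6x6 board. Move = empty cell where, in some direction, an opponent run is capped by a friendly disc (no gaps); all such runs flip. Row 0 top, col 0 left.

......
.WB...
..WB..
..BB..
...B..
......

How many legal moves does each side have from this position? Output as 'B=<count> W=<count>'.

Answer: B=3 W=5

Derivation:
-- B to move --
(0,0): flips 2 -> legal
(0,1): no bracket -> illegal
(0,2): no bracket -> illegal
(1,0): flips 1 -> legal
(1,3): no bracket -> illegal
(2,0): no bracket -> illegal
(2,1): flips 1 -> legal
(3,1): no bracket -> illegal
B mobility = 3
-- W to move --
(0,1): no bracket -> illegal
(0,2): flips 1 -> legal
(0,3): no bracket -> illegal
(1,3): flips 1 -> legal
(1,4): no bracket -> illegal
(2,1): no bracket -> illegal
(2,4): flips 1 -> legal
(3,1): no bracket -> illegal
(3,4): no bracket -> illegal
(4,1): no bracket -> illegal
(4,2): flips 1 -> legal
(4,4): flips 1 -> legal
(5,2): no bracket -> illegal
(5,3): no bracket -> illegal
(5,4): no bracket -> illegal
W mobility = 5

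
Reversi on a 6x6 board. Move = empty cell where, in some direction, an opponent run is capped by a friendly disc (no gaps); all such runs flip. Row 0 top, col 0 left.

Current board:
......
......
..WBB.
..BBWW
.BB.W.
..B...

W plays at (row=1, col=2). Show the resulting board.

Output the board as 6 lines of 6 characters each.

Place W at (1,2); scan 8 dirs for brackets.
Dir NW: first cell '.' (not opp) -> no flip
Dir N: first cell '.' (not opp) -> no flip
Dir NE: first cell '.' (not opp) -> no flip
Dir W: first cell '.' (not opp) -> no flip
Dir E: first cell '.' (not opp) -> no flip
Dir SW: first cell '.' (not opp) -> no flip
Dir S: first cell 'W' (not opp) -> no flip
Dir SE: opp run (2,3) capped by W -> flip
All flips: (2,3)

Answer: ......
..W...
..WWB.
..BBWW
.BB.W.
..B...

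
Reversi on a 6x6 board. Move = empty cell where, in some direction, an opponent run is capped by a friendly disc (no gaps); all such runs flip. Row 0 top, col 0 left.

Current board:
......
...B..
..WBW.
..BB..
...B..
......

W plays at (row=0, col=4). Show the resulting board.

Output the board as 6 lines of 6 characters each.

Answer: ....W.
...W..
..WBW.
..BB..
...B..
......

Derivation:
Place W at (0,4); scan 8 dirs for brackets.
Dir NW: edge -> no flip
Dir N: edge -> no flip
Dir NE: edge -> no flip
Dir W: first cell '.' (not opp) -> no flip
Dir E: first cell '.' (not opp) -> no flip
Dir SW: opp run (1,3) capped by W -> flip
Dir S: first cell '.' (not opp) -> no flip
Dir SE: first cell '.' (not opp) -> no flip
All flips: (1,3)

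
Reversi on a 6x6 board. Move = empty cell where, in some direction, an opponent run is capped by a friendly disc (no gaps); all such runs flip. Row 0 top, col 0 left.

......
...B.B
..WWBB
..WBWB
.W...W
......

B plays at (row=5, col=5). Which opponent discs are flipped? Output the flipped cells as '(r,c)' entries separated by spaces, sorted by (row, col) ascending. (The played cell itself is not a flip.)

Dir NW: first cell '.' (not opp) -> no flip
Dir N: opp run (4,5) capped by B -> flip
Dir NE: edge -> no flip
Dir W: first cell '.' (not opp) -> no flip
Dir E: edge -> no flip
Dir SW: edge -> no flip
Dir S: edge -> no flip
Dir SE: edge -> no flip

Answer: (4,5)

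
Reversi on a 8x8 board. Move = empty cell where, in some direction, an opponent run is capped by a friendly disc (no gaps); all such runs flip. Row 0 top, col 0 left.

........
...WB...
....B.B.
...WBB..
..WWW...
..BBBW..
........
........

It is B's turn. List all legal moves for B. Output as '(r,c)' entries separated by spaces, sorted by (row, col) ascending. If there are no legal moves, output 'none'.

Answer: (0,2) (1,2) (2,3) (3,1) (3,2) (5,1) (5,6)

Derivation:
(0,2): flips 1 -> legal
(0,3): no bracket -> illegal
(0,4): no bracket -> illegal
(1,2): flips 1 -> legal
(2,2): no bracket -> illegal
(2,3): flips 2 -> legal
(3,1): flips 1 -> legal
(3,2): flips 3 -> legal
(4,1): no bracket -> illegal
(4,5): no bracket -> illegal
(4,6): no bracket -> illegal
(5,1): flips 2 -> legal
(5,6): flips 1 -> legal
(6,4): no bracket -> illegal
(6,5): no bracket -> illegal
(6,6): no bracket -> illegal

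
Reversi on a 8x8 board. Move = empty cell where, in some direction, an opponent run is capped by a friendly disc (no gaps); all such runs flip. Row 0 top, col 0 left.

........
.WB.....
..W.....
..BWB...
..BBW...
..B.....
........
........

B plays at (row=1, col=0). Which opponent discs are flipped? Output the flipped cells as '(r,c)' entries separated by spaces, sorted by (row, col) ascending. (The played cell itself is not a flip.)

Dir NW: edge -> no flip
Dir N: first cell '.' (not opp) -> no flip
Dir NE: first cell '.' (not opp) -> no flip
Dir W: edge -> no flip
Dir E: opp run (1,1) capped by B -> flip
Dir SW: edge -> no flip
Dir S: first cell '.' (not opp) -> no flip
Dir SE: first cell '.' (not opp) -> no flip

Answer: (1,1)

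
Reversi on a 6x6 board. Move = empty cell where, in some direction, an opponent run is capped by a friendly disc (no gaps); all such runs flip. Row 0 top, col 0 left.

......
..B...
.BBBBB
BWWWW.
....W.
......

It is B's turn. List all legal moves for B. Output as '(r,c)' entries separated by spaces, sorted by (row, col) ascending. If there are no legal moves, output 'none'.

Answer: (3,5) (4,0) (4,1) (4,2) (4,3) (4,5) (5,4) (5,5)

Derivation:
(2,0): no bracket -> illegal
(3,5): flips 4 -> legal
(4,0): flips 1 -> legal
(4,1): flips 2 -> legal
(4,2): flips 2 -> legal
(4,3): flips 3 -> legal
(4,5): flips 1 -> legal
(5,3): no bracket -> illegal
(5,4): flips 2 -> legal
(5,5): flips 2 -> legal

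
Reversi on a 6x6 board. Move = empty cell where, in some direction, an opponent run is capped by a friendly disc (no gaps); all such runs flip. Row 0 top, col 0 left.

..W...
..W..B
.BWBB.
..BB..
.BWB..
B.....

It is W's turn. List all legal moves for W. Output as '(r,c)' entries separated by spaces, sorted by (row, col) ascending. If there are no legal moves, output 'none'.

Answer: (2,0) (2,5) (3,0) (3,4) (4,0) (4,4)

Derivation:
(0,4): no bracket -> illegal
(0,5): no bracket -> illegal
(1,0): no bracket -> illegal
(1,1): no bracket -> illegal
(1,3): no bracket -> illegal
(1,4): no bracket -> illegal
(2,0): flips 1 -> legal
(2,5): flips 2 -> legal
(3,0): flips 1 -> legal
(3,1): no bracket -> illegal
(3,4): flips 1 -> legal
(3,5): no bracket -> illegal
(4,0): flips 1 -> legal
(4,4): flips 2 -> legal
(5,1): no bracket -> illegal
(5,2): no bracket -> illegal
(5,3): no bracket -> illegal
(5,4): no bracket -> illegal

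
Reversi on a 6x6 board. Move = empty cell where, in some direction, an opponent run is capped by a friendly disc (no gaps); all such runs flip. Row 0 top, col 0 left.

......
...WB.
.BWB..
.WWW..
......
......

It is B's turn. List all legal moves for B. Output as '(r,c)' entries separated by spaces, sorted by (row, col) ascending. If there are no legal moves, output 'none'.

Answer: (0,3) (1,2) (4,1) (4,3)

Derivation:
(0,2): no bracket -> illegal
(0,3): flips 1 -> legal
(0,4): no bracket -> illegal
(1,1): no bracket -> illegal
(1,2): flips 1 -> legal
(2,0): no bracket -> illegal
(2,4): no bracket -> illegal
(3,0): no bracket -> illegal
(3,4): no bracket -> illegal
(4,0): no bracket -> illegal
(4,1): flips 2 -> legal
(4,2): no bracket -> illegal
(4,3): flips 2 -> legal
(4,4): no bracket -> illegal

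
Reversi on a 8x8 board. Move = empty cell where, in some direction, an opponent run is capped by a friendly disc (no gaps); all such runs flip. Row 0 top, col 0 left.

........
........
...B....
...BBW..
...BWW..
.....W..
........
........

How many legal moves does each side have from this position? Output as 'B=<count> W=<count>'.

-- B to move --
(2,4): no bracket -> illegal
(2,5): no bracket -> illegal
(2,6): no bracket -> illegal
(3,6): flips 1 -> legal
(4,6): flips 2 -> legal
(5,3): no bracket -> illegal
(5,4): flips 1 -> legal
(5,6): flips 1 -> legal
(6,4): no bracket -> illegal
(6,5): no bracket -> illegal
(6,6): flips 2 -> legal
B mobility = 5
-- W to move --
(1,2): flips 2 -> legal
(1,3): no bracket -> illegal
(1,4): no bracket -> illegal
(2,2): flips 1 -> legal
(2,4): flips 1 -> legal
(2,5): no bracket -> illegal
(3,2): flips 2 -> legal
(4,2): flips 1 -> legal
(5,2): no bracket -> illegal
(5,3): no bracket -> illegal
(5,4): no bracket -> illegal
W mobility = 5

Answer: B=5 W=5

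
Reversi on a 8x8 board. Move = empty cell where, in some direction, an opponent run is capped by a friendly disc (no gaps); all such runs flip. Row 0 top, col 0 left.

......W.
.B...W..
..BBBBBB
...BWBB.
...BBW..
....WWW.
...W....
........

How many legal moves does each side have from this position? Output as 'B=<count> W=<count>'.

Answer: B=8 W=8

Derivation:
-- B to move --
(0,4): flips 1 -> legal
(0,5): flips 1 -> legal
(0,7): no bracket -> illegal
(1,4): no bracket -> illegal
(1,6): no bracket -> illegal
(1,7): no bracket -> illegal
(4,6): flips 1 -> legal
(4,7): no bracket -> illegal
(5,2): no bracket -> illegal
(5,3): no bracket -> illegal
(5,7): no bracket -> illegal
(6,2): no bracket -> illegal
(6,4): flips 1 -> legal
(6,5): flips 3 -> legal
(6,6): flips 1 -> legal
(6,7): flips 3 -> legal
(7,2): flips 3 -> legal
(7,3): no bracket -> illegal
(7,4): no bracket -> illegal
B mobility = 8
-- W to move --
(0,0): flips 4 -> legal
(0,1): no bracket -> illegal
(0,2): no bracket -> illegal
(1,0): no bracket -> illegal
(1,2): flips 1 -> legal
(1,3): no bracket -> illegal
(1,4): flips 1 -> legal
(1,6): flips 1 -> legal
(1,7): no bracket -> illegal
(2,0): no bracket -> illegal
(2,1): no bracket -> illegal
(3,1): no bracket -> illegal
(3,2): flips 2 -> legal
(3,7): flips 3 -> legal
(4,2): flips 4 -> legal
(4,6): no bracket -> illegal
(4,7): no bracket -> illegal
(5,2): flips 1 -> legal
(5,3): no bracket -> illegal
W mobility = 8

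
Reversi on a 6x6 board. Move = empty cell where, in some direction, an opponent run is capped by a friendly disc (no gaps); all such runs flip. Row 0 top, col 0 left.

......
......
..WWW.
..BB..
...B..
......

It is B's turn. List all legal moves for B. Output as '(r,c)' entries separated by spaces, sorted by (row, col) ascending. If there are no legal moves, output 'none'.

(1,1): flips 1 -> legal
(1,2): flips 1 -> legal
(1,3): flips 1 -> legal
(1,4): flips 1 -> legal
(1,5): flips 1 -> legal
(2,1): no bracket -> illegal
(2,5): no bracket -> illegal
(3,1): no bracket -> illegal
(3,4): no bracket -> illegal
(3,5): no bracket -> illegal

Answer: (1,1) (1,2) (1,3) (1,4) (1,5)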